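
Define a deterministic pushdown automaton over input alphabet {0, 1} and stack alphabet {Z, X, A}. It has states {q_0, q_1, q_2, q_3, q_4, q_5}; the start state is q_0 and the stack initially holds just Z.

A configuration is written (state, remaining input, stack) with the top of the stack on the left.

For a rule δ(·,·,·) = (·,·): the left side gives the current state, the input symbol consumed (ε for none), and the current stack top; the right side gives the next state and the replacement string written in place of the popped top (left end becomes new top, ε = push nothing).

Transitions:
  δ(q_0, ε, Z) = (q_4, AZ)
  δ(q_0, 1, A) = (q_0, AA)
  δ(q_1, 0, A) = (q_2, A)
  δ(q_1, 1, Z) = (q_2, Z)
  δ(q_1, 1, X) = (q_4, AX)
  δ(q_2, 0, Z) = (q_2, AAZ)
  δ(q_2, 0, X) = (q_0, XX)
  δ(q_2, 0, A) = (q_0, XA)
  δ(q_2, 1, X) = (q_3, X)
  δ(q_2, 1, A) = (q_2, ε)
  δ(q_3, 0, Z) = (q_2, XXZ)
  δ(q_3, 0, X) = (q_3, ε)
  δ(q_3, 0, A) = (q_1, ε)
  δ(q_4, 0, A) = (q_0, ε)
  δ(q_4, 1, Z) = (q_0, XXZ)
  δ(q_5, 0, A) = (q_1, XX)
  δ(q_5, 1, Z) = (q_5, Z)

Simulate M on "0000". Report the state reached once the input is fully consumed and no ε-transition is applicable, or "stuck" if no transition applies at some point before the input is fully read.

q_4

(q_0, 0000, Z)
  ε-move, top Z: go to q_4, push AZ → (q_4, 0000, AZ)
  read 0, top A: go to q_0, push ε → (q_0, 000, Z)
  ε-move, top Z: go to q_4, push AZ → (q_4, 000, AZ)
  read 0, top A: go to q_0, push ε → (q_0, 00, Z)
  ε-move, top Z: go to q_4, push AZ → (q_4, 00, AZ)
  read 0, top A: go to q_0, push ε → (q_0, 0, Z)
  ε-move, top Z: go to q_4, push AZ → (q_4, 0, AZ)
  read 0, top A: go to q_0, push ε → (q_0, ε, Z)
  ε-move, top Z: go to q_4, push AZ → (q_4, ε, AZ)
All input consumed; M is in state q_4.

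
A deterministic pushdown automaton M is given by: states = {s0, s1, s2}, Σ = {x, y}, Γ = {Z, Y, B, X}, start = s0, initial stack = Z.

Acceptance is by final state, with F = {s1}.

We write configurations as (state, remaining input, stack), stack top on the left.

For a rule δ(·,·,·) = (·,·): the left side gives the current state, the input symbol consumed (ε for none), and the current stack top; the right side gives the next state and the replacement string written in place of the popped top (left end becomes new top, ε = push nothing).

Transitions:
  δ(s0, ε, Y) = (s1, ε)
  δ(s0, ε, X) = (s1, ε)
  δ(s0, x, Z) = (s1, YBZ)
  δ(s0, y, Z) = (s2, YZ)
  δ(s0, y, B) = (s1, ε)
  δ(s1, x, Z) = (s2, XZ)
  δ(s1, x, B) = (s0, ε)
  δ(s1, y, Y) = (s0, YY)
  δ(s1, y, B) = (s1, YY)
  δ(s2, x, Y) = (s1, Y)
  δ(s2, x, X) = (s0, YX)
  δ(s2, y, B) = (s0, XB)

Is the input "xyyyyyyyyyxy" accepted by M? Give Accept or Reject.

(s0, xyyyyyyyyyxy, Z)
  read x, top Z: go to s1, push YBZ → (s1, yyyyyyyyyxy, YBZ)
  read y, top Y: go to s0, push YY → (s0, yyyyyyyyxy, YYBZ)
  ε-move, top Y: go to s1, push ε → (s1, yyyyyyyyxy, YBZ)
  read y, top Y: go to s0, push YY → (s0, yyyyyyyxy, YYBZ)
  ε-move, top Y: go to s1, push ε → (s1, yyyyyyyxy, YBZ)
  read y, top Y: go to s0, push YY → (s0, yyyyyyxy, YYBZ)
  ε-move, top Y: go to s1, push ε → (s1, yyyyyyxy, YBZ)
  read y, top Y: go to s0, push YY → (s0, yyyyyxy, YYBZ)
  ε-move, top Y: go to s1, push ε → (s1, yyyyyxy, YBZ)
  read y, top Y: go to s0, push YY → (s0, yyyyxy, YYBZ)
  ε-move, top Y: go to s1, push ε → (s1, yyyyxy, YBZ)
  read y, top Y: go to s0, push YY → (s0, yyyxy, YYBZ)
  ε-move, top Y: go to s1, push ε → (s1, yyyxy, YBZ)
  read y, top Y: go to s0, push YY → (s0, yyxy, YYBZ)
  ε-move, top Y: go to s1, push ε → (s1, yyxy, YBZ)
  read y, top Y: go to s0, push YY → (s0, yxy, YYBZ)
  ε-move, top Y: go to s1, push ε → (s1, yxy, YBZ)
  read y, top Y: go to s0, push YY → (s0, xy, YYBZ)
  ε-move, top Y: go to s1, push ε → (s1, xy, YBZ)
No transition applies at (s1, xy, YBZ); input not fully consumed.

Reject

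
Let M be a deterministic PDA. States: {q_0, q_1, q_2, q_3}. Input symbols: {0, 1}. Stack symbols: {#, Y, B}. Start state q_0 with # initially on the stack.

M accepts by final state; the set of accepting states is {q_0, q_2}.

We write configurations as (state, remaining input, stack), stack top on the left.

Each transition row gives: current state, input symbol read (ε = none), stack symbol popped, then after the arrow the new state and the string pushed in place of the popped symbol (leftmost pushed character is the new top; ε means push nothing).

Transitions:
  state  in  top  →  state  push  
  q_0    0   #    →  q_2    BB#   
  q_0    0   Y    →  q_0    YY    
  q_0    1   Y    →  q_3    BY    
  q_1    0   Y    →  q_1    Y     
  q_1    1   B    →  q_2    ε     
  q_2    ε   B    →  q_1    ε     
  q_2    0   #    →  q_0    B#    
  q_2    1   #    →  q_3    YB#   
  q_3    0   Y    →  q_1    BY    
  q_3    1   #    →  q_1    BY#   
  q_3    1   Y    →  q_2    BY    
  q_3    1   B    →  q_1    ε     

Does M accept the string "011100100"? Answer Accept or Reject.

(q_0, 011100100, #) ⊢ (q_2, 11100100, BB#) ⊢ (q_1, 11100100, B#) ⊢ (q_2, 1100100, #) ⊢ (q_3, 100100, YB#) ⊢ (q_2, 00100, BYB#) ⊢ (q_1, 00100, YB#) ⊢ (q_1, 0100, YB#) ⊢ (q_1, 100, YB#)
No transition applies at (q_1, 100, YB#); input not fully consumed.

Reject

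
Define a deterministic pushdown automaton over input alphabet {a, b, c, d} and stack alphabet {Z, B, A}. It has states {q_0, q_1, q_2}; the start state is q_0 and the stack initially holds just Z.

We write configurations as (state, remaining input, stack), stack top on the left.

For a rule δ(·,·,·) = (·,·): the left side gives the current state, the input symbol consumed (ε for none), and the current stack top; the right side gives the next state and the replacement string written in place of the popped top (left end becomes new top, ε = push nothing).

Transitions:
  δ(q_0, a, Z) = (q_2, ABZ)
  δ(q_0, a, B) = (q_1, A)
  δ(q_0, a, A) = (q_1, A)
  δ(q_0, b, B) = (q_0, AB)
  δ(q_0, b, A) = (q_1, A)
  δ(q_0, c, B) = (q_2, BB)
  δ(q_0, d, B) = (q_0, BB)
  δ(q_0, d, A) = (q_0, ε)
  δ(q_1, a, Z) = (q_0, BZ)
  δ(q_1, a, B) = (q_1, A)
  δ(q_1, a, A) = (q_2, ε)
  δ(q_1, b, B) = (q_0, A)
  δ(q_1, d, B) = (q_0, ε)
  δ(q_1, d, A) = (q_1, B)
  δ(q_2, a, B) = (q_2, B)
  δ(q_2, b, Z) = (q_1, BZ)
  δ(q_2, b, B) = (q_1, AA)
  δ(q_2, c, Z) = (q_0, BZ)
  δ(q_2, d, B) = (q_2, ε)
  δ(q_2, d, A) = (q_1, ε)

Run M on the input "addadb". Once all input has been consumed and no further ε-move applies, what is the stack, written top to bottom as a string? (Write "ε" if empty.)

AZ

(q_0, addadb, Z)
  read a, top Z: go to q_2, push ABZ → (q_2, ddadb, ABZ)
  read d, top A: go to q_1, push ε → (q_1, dadb, BZ)
  read d, top B: go to q_0, push ε → (q_0, adb, Z)
  read a, top Z: go to q_2, push ABZ → (q_2, db, ABZ)
  read d, top A: go to q_1, push ε → (q_1, b, BZ)
  read b, top B: go to q_0, push A → (q_0, ε, AZ)
All input consumed in state q_0 with stack AZ.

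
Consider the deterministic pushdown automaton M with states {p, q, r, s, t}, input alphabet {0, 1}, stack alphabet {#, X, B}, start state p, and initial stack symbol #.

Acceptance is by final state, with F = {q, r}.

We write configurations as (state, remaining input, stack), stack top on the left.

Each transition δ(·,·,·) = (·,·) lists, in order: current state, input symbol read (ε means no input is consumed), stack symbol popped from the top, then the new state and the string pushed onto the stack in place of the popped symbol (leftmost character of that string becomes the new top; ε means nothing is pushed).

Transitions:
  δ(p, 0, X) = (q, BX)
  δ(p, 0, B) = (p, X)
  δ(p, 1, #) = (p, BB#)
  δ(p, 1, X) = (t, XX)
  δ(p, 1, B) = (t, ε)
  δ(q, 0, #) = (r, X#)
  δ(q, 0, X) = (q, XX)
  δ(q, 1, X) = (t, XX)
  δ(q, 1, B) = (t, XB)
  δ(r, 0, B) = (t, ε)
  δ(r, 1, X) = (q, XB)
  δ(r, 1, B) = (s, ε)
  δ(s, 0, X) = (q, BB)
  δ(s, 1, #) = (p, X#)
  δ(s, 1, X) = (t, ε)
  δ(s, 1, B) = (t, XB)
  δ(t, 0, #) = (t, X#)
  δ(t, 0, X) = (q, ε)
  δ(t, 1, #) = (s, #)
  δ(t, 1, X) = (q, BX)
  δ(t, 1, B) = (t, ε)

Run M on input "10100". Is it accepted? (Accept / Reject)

(p, 10100, #) ⊢ (p, 0100, BB#) ⊢ (p, 100, XB#) ⊢ (t, 00, XXB#) ⊢ (q, 0, XB#) ⊢ (q, ε, XXB#)
All input consumed; state q ∈ F.

Accept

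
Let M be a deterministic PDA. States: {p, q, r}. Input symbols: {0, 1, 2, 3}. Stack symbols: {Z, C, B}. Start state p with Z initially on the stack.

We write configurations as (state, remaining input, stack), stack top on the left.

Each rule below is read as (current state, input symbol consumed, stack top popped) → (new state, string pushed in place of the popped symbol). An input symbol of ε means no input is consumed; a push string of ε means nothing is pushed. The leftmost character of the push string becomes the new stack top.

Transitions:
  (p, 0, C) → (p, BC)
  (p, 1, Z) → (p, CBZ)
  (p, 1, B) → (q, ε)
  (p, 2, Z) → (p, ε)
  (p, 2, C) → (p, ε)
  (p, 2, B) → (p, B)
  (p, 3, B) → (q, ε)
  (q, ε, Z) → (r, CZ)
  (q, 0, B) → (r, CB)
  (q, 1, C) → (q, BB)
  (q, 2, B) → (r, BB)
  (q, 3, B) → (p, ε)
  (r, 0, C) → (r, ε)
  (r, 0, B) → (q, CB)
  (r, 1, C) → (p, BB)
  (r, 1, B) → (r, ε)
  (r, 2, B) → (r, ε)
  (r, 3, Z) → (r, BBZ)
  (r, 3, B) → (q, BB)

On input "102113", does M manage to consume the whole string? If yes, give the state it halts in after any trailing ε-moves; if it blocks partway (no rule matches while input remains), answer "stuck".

(p, 102113, Z)
  read 1, top Z: go to p, push CBZ → (p, 02113, CBZ)
  read 0, top C: go to p, push BC → (p, 2113, BCBZ)
  read 2, top B: go to p, push B → (p, 113, BCBZ)
  read 1, top B: go to q, push ε → (q, 13, CBZ)
  read 1, top C: go to q, push BB → (q, 3, BBBZ)
  read 3, top B: go to p, push ε → (p, ε, BBZ)
All input consumed; M is in state p.

p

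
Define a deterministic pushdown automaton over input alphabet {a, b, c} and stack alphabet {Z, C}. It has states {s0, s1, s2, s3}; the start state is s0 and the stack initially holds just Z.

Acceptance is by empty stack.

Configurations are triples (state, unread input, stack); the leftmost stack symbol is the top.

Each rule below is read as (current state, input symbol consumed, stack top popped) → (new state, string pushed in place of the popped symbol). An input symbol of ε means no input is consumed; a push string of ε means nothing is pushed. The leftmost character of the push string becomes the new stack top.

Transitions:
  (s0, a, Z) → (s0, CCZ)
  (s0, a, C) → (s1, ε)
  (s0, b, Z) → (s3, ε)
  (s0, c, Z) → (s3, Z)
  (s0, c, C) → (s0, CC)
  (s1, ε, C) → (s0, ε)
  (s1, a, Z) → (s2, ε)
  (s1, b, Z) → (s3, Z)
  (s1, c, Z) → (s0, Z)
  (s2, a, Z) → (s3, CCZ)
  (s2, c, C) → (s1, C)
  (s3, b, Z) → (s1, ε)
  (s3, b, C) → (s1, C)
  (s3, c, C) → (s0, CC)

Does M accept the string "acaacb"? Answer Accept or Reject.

Accept

(s0, acaacb, Z)
  read a, top Z: go to s0, push CCZ → (s0, caacb, CCZ)
  read c, top C: go to s0, push CC → (s0, aacb, CCCZ)
  read a, top C: go to s1, push ε → (s1, acb, CCZ)
  ε-move, top C: go to s0, push ε → (s0, acb, CZ)
  read a, top C: go to s1, push ε → (s1, cb, Z)
  read c, top Z: go to s0, push Z → (s0, b, Z)
  read b, top Z: go to s3, push ε → (s3, ε, ε)
All input consumed and the stack is empty.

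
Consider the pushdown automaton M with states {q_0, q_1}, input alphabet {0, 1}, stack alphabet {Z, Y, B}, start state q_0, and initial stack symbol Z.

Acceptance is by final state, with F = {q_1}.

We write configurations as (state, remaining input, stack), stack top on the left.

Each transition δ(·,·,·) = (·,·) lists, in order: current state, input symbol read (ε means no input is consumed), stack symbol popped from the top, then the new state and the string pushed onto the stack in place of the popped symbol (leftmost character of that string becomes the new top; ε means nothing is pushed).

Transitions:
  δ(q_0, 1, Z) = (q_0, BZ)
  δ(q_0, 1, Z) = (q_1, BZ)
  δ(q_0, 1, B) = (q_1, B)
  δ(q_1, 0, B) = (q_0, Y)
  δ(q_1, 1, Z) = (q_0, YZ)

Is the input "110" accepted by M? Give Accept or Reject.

Reject

No computation consumes all input and reaches a final state.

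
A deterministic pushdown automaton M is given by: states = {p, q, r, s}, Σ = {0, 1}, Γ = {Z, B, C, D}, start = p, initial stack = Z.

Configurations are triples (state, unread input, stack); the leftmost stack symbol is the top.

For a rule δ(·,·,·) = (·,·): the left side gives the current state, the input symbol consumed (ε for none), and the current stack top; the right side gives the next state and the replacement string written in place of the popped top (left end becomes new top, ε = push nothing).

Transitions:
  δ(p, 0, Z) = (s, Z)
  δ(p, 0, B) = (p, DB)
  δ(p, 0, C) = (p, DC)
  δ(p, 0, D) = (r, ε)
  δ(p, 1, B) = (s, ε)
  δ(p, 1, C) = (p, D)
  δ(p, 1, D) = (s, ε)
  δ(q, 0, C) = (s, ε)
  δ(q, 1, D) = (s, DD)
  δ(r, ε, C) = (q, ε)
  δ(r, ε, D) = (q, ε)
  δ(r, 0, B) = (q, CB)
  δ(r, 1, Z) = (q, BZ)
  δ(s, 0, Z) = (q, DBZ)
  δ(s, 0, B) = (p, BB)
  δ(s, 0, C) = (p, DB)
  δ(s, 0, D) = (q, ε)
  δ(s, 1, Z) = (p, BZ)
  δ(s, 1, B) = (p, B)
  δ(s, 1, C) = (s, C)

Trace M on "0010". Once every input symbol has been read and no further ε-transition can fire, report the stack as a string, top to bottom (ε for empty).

DBZ

(p, 0010, Z) ⊢ (s, 010, Z) ⊢ (q, 10, DBZ) ⊢ (s, 0, DDBZ) ⊢ (q, ε, DBZ)
All input consumed in state q with stack DBZ.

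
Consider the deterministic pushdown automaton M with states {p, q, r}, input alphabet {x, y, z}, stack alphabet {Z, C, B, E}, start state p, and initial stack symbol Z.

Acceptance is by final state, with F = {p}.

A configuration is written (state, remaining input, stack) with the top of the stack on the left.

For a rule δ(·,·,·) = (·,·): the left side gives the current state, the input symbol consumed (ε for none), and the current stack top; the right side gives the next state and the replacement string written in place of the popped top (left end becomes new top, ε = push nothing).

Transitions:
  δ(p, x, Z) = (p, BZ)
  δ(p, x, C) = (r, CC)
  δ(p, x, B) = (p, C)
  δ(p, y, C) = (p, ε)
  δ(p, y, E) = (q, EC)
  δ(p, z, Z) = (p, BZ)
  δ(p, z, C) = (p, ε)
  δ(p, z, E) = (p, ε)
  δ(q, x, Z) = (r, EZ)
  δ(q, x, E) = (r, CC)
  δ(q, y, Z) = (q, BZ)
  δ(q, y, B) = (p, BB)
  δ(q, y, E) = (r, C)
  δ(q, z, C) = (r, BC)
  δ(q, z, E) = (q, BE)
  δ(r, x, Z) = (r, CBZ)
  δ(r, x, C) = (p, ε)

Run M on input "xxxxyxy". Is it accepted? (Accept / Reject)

(p, xxxxyxy, Z) ⊢ (p, xxxyxy, BZ) ⊢ (p, xxyxy, CZ) ⊢ (r, xyxy, CCZ) ⊢ (p, yxy, CZ) ⊢ (p, xy, Z) ⊢ (p, y, BZ)
No transition applies at (p, y, BZ); input not fully consumed.

Reject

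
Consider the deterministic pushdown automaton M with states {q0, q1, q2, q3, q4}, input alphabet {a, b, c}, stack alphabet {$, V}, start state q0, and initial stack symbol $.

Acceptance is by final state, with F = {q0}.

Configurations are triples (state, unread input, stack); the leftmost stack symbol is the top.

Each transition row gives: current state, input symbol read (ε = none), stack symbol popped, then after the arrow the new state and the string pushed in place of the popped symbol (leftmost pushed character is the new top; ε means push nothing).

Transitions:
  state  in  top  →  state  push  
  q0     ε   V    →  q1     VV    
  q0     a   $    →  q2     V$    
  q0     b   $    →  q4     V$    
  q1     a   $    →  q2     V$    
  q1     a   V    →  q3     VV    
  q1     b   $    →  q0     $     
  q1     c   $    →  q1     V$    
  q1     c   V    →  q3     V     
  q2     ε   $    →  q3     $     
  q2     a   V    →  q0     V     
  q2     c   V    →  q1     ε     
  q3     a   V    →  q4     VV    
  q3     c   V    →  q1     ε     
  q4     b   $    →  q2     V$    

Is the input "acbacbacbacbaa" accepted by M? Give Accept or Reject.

(q0, acbacbacbacbaa, $)
  read a, top $: go to q2, push V$ → (q2, cbacbacbacbaa, V$)
  read c, top V: go to q1, push ε → (q1, bacbacbacbaa, $)
  read b, top $: go to q0, push $ → (q0, acbacbacbaa, $)
  read a, top $: go to q2, push V$ → (q2, cbacbacbaa, V$)
  read c, top V: go to q1, push ε → (q1, bacbacbaa, $)
  read b, top $: go to q0, push $ → (q0, acbacbaa, $)
  read a, top $: go to q2, push V$ → (q2, cbacbaa, V$)
  read c, top V: go to q1, push ε → (q1, bacbaa, $)
  read b, top $: go to q0, push $ → (q0, acbaa, $)
  read a, top $: go to q2, push V$ → (q2, cbaa, V$)
  read c, top V: go to q1, push ε → (q1, baa, $)
  read b, top $: go to q0, push $ → (q0, aa, $)
  read a, top $: go to q2, push V$ → (q2, a, V$)
  read a, top V: go to q0, push V → (q0, ε, V$)
All input consumed; state q0 ∈ F.

Accept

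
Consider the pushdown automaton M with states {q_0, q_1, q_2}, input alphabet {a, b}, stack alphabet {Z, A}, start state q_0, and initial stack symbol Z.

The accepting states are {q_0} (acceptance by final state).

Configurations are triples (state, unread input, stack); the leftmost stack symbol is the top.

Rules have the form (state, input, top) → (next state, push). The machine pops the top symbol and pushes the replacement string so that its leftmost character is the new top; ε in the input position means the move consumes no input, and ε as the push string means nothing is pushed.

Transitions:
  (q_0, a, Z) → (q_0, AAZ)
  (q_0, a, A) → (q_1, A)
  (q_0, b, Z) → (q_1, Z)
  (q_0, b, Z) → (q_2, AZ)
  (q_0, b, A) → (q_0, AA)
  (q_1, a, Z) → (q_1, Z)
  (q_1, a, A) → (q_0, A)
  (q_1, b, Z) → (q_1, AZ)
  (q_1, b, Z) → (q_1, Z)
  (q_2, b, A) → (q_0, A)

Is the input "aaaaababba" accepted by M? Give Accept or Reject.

Reject

No computation consumes all input and reaches a final state.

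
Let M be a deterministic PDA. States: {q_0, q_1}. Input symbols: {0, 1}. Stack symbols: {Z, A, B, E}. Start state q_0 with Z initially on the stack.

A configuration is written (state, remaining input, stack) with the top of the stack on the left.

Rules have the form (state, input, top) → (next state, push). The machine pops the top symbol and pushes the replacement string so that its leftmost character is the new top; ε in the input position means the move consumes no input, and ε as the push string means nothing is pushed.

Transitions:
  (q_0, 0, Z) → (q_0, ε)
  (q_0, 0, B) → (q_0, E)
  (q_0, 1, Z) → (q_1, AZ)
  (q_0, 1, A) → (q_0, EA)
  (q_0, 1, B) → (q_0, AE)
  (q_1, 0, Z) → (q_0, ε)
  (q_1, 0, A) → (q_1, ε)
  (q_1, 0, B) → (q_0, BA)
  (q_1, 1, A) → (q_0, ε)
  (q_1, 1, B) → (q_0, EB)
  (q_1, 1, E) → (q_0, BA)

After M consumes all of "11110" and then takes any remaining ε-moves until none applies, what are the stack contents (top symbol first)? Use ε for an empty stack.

(q_0, 11110, Z)
  read 1, top Z: go to q_1, push AZ → (q_1, 1110, AZ)
  read 1, top A: go to q_0, push ε → (q_0, 110, Z)
  read 1, top Z: go to q_1, push AZ → (q_1, 10, AZ)
  read 1, top A: go to q_0, push ε → (q_0, 0, Z)
  read 0, top Z: go to q_0, push ε → (q_0, ε, ε)
All input consumed in state q_0 with stack ε.

ε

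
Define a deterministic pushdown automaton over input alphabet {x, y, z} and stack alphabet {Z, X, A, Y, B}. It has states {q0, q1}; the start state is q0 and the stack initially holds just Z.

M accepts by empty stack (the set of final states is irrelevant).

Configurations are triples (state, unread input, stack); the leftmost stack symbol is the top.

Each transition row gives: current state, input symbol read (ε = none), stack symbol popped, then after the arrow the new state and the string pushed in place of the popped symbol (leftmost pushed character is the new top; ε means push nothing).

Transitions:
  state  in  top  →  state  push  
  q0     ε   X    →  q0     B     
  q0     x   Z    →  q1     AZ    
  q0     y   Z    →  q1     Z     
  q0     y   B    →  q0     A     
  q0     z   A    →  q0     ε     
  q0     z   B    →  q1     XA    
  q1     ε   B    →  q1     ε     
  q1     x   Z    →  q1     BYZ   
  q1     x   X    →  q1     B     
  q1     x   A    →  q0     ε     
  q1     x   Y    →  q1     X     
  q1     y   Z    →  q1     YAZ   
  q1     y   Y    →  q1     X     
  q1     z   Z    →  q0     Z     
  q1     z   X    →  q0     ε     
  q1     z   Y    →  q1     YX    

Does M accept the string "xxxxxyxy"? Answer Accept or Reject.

(q0, xxxxxyxy, Z)
  read x, top Z: go to q1, push AZ → (q1, xxxxyxy, AZ)
  read x, top A: go to q0, push ε → (q0, xxxyxy, Z)
  read x, top Z: go to q1, push AZ → (q1, xxyxy, AZ)
  read x, top A: go to q0, push ε → (q0, xyxy, Z)
  read x, top Z: go to q1, push AZ → (q1, yxy, AZ)
No transition applies at (q1, yxy, AZ); input not fully consumed.

Reject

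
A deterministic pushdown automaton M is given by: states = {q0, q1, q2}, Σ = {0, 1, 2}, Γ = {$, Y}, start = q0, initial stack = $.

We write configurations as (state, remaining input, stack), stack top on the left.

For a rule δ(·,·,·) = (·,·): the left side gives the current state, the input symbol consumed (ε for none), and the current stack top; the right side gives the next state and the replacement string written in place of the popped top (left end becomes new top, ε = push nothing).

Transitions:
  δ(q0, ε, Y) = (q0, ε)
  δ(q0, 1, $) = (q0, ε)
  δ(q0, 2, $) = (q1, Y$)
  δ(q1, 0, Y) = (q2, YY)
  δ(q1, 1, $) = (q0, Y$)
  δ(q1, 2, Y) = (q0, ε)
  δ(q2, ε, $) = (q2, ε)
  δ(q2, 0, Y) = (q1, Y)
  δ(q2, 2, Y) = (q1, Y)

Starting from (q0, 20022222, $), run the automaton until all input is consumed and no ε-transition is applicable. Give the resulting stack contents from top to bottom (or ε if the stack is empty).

$

(q0, 20022222, $) ⊢ (q1, 0022222, Y$) ⊢ (q2, 022222, YY$) ⊢ (q1, 22222, YY$) ⊢ (q0, 2222, Y$) ⊢ (q0, 2222, $) ⊢ (q1, 222, Y$) ⊢ (q0, 22, $) ⊢ (q1, 2, Y$) ⊢ (q0, ε, $)
All input consumed in state q0 with stack $.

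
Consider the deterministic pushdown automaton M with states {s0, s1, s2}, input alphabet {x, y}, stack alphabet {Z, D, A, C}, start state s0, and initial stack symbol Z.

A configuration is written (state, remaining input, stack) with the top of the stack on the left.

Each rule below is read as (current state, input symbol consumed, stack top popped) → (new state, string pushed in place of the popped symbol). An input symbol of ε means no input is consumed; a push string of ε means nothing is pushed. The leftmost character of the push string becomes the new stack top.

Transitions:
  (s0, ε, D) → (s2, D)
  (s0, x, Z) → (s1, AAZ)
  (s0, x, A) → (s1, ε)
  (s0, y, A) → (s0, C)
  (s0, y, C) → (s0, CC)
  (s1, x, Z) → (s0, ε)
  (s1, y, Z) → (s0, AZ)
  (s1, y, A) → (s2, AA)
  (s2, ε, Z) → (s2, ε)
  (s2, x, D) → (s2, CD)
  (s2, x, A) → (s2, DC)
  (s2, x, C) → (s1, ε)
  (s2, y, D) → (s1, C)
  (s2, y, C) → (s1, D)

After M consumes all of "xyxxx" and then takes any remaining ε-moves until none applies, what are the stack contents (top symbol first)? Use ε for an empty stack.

DCAAZ

(s0, xyxxx, Z)
  read x, top Z: go to s1, push AAZ → (s1, yxxx, AAZ)
  read y, top A: go to s2, push AA → (s2, xxx, AAAZ)
  read x, top A: go to s2, push DC → (s2, xx, DCAAZ)
  read x, top D: go to s2, push CD → (s2, x, CDCAAZ)
  read x, top C: go to s1, push ε → (s1, ε, DCAAZ)
All input consumed in state s1 with stack DCAAZ.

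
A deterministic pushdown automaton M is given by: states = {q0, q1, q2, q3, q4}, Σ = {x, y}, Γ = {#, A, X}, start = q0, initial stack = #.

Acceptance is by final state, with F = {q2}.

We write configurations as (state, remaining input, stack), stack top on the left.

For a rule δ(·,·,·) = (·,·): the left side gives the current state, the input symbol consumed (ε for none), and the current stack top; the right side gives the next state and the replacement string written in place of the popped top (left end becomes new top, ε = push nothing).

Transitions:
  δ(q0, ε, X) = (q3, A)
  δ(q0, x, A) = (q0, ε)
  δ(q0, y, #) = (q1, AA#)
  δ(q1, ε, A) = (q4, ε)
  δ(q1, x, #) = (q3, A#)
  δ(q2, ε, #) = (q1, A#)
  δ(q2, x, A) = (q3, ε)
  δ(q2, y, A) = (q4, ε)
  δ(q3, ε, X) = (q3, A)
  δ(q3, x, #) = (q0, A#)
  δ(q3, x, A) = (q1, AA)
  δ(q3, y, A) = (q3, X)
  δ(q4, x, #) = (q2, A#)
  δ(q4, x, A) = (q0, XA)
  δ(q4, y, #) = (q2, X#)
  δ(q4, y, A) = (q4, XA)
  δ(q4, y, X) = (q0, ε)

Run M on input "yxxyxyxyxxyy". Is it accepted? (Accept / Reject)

Reject

(q0, yxxyxyxyxxyy, #)
  read y, top #: go to q1, push AA# → (q1, xxyxyxyxxyy, AA#)
  ε-move, top A: go to q4, push ε → (q4, xxyxyxyxxyy, A#)
  read x, top A: go to q0, push XA → (q0, xyxyxyxxyy, XA#)
  ε-move, top X: go to q3, push A → (q3, xyxyxyxxyy, AA#)
  read x, top A: go to q1, push AA → (q1, yxyxyxxyy, AAA#)
  ε-move, top A: go to q4, push ε → (q4, yxyxyxxyy, AA#)
  read y, top A: go to q4, push XA → (q4, xyxyxxyy, XAA#)
No transition applies at (q4, xyxyxxyy, XAA#); input not fully consumed.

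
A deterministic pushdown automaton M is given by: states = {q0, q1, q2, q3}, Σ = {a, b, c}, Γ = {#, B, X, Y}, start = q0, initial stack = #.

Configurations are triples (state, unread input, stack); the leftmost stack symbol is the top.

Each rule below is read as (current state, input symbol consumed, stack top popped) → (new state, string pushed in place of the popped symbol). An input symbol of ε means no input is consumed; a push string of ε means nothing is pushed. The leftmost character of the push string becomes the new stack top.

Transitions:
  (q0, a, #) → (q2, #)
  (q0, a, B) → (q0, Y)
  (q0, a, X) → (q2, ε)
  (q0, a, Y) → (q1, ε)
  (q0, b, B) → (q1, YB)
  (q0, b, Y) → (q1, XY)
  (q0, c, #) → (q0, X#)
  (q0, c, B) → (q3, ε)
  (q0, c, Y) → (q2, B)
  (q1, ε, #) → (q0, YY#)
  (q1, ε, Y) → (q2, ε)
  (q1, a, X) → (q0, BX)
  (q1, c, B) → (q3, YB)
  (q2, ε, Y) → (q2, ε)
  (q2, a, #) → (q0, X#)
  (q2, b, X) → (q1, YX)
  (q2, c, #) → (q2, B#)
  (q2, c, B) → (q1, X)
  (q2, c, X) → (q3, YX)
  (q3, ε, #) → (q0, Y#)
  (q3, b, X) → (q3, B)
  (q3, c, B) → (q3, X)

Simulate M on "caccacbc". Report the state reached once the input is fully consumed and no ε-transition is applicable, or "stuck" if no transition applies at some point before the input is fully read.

q3

(q0, caccacbc, #) ⊢ (q0, accacbc, X#) ⊢ (q2, ccacbc, #) ⊢ (q2, cacbc, B#) ⊢ (q1, acbc, X#) ⊢ (q0, cbc, BX#) ⊢ (q3, bc, X#) ⊢ (q3, c, B#) ⊢ (q3, ε, X#)
All input consumed; M is in state q3.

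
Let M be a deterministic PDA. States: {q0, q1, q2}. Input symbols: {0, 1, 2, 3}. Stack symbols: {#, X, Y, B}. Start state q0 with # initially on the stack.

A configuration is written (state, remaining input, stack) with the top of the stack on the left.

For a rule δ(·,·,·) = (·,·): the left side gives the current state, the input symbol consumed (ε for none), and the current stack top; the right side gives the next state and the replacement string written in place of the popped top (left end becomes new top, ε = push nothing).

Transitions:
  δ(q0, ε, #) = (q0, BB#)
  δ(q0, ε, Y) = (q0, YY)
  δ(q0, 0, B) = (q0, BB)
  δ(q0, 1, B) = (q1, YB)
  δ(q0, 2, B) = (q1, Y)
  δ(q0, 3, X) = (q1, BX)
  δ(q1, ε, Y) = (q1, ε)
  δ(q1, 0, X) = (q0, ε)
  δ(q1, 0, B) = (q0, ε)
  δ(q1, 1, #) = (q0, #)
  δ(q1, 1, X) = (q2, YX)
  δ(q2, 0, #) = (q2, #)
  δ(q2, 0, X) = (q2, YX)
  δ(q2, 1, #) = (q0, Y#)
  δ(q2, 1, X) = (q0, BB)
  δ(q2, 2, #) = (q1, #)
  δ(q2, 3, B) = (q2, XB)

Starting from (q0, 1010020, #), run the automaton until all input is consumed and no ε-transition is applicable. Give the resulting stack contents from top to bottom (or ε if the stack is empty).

(q0, 1010020, #)
  ε-move, top #: go to q0, push BB# → (q0, 1010020, BB#)
  read 1, top B: go to q1, push YB → (q1, 010020, YBB#)
  ε-move, top Y: go to q1, push ε → (q1, 010020, BB#)
  read 0, top B: go to q0, push ε → (q0, 10020, B#)
  read 1, top B: go to q1, push YB → (q1, 0020, YB#)
  ε-move, top Y: go to q1, push ε → (q1, 0020, B#)
  read 0, top B: go to q0, push ε → (q0, 020, #)
  ε-move, top #: go to q0, push BB# → (q0, 020, BB#)
  read 0, top B: go to q0, push BB → (q0, 20, BBB#)
  read 2, top B: go to q1, push Y → (q1, 0, YBB#)
  ε-move, top Y: go to q1, push ε → (q1, 0, BB#)
  read 0, top B: go to q0, push ε → (q0, ε, B#)
All input consumed in state q0 with stack B#.

B#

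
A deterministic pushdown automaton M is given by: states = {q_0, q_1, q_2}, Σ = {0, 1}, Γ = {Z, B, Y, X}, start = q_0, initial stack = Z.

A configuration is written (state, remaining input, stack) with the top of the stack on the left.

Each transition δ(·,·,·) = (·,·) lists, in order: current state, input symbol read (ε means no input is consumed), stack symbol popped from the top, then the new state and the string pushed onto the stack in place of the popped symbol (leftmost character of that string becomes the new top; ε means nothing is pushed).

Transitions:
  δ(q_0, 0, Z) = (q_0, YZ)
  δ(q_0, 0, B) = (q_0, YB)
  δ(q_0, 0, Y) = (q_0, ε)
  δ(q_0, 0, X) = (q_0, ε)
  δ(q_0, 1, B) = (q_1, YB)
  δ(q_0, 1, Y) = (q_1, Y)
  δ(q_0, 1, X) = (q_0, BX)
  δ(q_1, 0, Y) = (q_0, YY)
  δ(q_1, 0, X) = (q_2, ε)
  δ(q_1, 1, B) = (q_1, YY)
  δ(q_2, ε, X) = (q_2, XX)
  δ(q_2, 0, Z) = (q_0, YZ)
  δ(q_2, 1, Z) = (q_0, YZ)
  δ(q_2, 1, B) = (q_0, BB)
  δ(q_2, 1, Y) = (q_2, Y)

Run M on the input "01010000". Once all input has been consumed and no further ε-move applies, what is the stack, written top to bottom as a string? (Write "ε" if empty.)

(q_0, 01010000, Z)
  read 0, top Z: go to q_0, push YZ → (q_0, 1010000, YZ)
  read 1, top Y: go to q_1, push Y → (q_1, 010000, YZ)
  read 0, top Y: go to q_0, push YY → (q_0, 10000, YYZ)
  read 1, top Y: go to q_1, push Y → (q_1, 0000, YYZ)
  read 0, top Y: go to q_0, push YY → (q_0, 000, YYYZ)
  read 0, top Y: go to q_0, push ε → (q_0, 00, YYZ)
  read 0, top Y: go to q_0, push ε → (q_0, 0, YZ)
  read 0, top Y: go to q_0, push ε → (q_0, ε, Z)
All input consumed in state q_0 with stack Z.

Z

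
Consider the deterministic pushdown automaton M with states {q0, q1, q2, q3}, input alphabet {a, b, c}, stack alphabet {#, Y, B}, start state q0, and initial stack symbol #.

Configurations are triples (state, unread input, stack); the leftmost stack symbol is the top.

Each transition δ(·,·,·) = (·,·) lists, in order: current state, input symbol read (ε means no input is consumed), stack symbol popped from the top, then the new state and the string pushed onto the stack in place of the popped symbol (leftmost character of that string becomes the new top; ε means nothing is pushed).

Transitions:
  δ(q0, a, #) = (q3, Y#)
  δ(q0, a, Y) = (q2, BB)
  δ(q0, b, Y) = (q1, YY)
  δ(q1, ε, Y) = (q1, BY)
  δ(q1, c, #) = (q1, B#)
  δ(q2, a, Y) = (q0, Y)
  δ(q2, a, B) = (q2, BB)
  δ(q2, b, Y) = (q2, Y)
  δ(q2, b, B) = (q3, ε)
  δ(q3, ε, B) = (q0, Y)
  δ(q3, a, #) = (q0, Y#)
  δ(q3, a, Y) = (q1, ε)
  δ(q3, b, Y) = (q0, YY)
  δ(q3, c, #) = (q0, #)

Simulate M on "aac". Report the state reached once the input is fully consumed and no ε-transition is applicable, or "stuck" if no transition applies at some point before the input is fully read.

(q0, aac, #)
  read a, top #: go to q3, push Y# → (q3, ac, Y#)
  read a, top Y: go to q1, push ε → (q1, c, #)
  read c, top #: go to q1, push B# → (q1, ε, B#)
All input consumed; M is in state q1.

q1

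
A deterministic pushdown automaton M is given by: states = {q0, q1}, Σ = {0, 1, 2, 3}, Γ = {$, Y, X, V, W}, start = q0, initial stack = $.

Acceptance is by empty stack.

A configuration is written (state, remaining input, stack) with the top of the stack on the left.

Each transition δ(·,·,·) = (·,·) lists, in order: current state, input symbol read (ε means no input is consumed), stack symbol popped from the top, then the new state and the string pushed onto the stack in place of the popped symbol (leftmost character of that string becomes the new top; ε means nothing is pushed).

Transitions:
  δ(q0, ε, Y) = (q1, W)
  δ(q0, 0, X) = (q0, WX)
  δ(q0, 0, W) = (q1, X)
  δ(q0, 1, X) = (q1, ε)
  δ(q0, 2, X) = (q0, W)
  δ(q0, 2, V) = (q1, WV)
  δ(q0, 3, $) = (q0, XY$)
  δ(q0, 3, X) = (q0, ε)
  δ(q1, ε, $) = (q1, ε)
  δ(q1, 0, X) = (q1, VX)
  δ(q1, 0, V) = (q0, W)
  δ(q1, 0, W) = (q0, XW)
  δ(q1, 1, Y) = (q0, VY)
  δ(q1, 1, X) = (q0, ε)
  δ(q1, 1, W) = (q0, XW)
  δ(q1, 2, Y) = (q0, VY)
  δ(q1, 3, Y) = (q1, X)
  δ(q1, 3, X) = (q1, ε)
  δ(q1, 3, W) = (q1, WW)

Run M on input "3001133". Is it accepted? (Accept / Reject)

(q0, 3001133, $) ⊢ (q0, 001133, XY$) ⊢ (q0, 01133, WXY$) ⊢ (q1, 1133, XXY$) ⊢ (q0, 133, XY$) ⊢ (q1, 33, Y$) ⊢ (q1, 3, X$) ⊢ (q1, ε, $) ⊢ (q1, ε, ε)
All input consumed and the stack is empty.

Accept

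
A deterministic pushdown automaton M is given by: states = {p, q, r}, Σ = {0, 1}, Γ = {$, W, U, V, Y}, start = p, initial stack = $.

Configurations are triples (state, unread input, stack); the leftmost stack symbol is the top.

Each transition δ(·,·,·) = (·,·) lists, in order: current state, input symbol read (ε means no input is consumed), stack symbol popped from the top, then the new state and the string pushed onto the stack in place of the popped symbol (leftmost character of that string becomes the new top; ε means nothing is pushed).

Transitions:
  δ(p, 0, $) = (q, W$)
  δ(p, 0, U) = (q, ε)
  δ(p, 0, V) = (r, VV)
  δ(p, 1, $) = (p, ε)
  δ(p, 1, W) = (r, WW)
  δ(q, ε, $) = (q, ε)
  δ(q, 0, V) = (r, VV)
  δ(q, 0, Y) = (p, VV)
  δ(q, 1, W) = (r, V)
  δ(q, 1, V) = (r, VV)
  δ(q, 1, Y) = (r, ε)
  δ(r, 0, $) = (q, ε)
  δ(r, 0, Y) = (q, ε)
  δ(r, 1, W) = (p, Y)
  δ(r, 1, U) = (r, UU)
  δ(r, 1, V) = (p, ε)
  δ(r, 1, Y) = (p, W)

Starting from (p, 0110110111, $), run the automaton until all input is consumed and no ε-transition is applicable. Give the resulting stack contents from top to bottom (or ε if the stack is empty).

ε

(p, 0110110111, $) ⊢ (q, 110110111, W$) ⊢ (r, 10110111, V$) ⊢ (p, 0110111, $) ⊢ (q, 110111, W$) ⊢ (r, 10111, V$) ⊢ (p, 0111, $) ⊢ (q, 111, W$) ⊢ (r, 11, V$) ⊢ (p, 1, $) ⊢ (p, ε, ε)
All input consumed in state p with stack ε.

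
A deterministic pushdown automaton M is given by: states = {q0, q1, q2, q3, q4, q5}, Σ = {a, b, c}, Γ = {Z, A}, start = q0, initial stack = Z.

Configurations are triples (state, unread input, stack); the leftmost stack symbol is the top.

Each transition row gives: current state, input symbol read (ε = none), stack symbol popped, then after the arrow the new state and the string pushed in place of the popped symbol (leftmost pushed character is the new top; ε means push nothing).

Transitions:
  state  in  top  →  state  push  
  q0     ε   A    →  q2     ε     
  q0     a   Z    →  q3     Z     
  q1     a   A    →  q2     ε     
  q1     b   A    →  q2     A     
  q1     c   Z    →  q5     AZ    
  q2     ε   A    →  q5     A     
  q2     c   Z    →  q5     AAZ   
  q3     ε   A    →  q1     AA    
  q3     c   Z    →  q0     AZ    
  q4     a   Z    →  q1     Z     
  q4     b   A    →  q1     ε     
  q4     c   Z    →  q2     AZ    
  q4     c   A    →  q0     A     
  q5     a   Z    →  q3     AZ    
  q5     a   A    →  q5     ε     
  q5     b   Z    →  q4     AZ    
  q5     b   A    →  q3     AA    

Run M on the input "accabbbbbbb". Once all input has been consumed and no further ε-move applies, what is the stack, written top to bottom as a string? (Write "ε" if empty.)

AAAAAAAAAZ

(q0, accabbbbbbb, Z) ⊢ (q3, ccabbbbbbb, Z) ⊢ (q0, cabbbbbbb, AZ) ⊢ (q2, cabbbbbbb, Z) ⊢ (q5, abbbbbbb, AAZ) ⊢ (q5, bbbbbbb, AZ) ⊢ (q3, bbbbbb, AAZ) ⊢ (q1, bbbbbb, AAAZ) ⊢ (q2, bbbbb, AAAZ) ⊢ (q5, bbbbb, AAAZ) ⊢ (q3, bbbb, AAAAZ) ⊢ (q1, bbbb, AAAAAZ) ⊢ (q2, bbb, AAAAAZ) ⊢ (q5, bbb, AAAAAZ) ⊢ (q3, bb, AAAAAAZ) ⊢ (q1, bb, AAAAAAAZ) ⊢ (q2, b, AAAAAAAZ) ⊢ (q5, b, AAAAAAAZ) ⊢ (q3, ε, AAAAAAAAZ) ⊢ (q1, ε, AAAAAAAAAZ)
All input consumed in state q1 with stack AAAAAAAAAZ.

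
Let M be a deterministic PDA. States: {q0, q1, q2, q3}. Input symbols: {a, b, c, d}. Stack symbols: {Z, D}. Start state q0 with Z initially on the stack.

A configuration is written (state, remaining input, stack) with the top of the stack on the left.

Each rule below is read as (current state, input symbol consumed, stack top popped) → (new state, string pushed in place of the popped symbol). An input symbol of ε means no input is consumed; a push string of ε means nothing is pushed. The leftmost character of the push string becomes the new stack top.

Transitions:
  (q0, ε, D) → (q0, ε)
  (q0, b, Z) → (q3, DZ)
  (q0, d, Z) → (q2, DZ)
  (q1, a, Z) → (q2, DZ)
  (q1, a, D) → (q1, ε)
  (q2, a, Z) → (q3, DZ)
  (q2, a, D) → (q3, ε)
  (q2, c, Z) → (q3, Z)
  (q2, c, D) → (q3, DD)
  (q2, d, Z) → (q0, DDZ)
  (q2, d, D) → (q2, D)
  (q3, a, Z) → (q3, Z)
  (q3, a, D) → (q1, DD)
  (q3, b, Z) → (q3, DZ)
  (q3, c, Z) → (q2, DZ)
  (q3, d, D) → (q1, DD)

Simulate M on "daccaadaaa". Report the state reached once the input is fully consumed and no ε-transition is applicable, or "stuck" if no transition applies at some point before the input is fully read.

stuck

(q0, daccaadaaa, Z)
  read d, top Z: go to q2, push DZ → (q2, accaadaaa, DZ)
  read a, top D: go to q3, push ε → (q3, ccaadaaa, Z)
  read c, top Z: go to q2, push DZ → (q2, caadaaa, DZ)
  read c, top D: go to q3, push DD → (q3, aadaaa, DDZ)
  read a, top D: go to q1, push DD → (q1, adaaa, DDDZ)
  read a, top D: go to q1, push ε → (q1, daaa, DDZ)
No transition for (q1, d, top D); M blocks with input daaa remaining.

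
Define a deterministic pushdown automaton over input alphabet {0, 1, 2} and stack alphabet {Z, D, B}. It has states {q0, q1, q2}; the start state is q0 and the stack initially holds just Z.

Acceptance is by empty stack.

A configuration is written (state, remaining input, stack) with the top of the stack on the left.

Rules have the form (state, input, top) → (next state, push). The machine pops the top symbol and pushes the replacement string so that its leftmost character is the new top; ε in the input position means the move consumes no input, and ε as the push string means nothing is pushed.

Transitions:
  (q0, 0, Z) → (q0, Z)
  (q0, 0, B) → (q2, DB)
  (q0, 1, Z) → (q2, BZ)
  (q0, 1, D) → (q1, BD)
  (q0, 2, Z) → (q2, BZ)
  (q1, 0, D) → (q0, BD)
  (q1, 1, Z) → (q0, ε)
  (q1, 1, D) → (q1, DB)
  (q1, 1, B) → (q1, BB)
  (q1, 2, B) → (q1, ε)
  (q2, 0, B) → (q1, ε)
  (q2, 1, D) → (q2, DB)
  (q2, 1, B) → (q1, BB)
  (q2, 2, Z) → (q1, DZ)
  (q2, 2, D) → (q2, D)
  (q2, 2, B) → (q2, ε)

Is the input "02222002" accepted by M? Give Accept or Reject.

(q0, 02222002, Z)
  read 0, top Z: go to q0, push Z → (q0, 2222002, Z)
  read 2, top Z: go to q2, push BZ → (q2, 222002, BZ)
  read 2, top B: go to q2, push ε → (q2, 22002, Z)
  read 2, top Z: go to q1, push DZ → (q1, 2002, DZ)
No transition applies at (q1, 2002, DZ); input not fully consumed.

Reject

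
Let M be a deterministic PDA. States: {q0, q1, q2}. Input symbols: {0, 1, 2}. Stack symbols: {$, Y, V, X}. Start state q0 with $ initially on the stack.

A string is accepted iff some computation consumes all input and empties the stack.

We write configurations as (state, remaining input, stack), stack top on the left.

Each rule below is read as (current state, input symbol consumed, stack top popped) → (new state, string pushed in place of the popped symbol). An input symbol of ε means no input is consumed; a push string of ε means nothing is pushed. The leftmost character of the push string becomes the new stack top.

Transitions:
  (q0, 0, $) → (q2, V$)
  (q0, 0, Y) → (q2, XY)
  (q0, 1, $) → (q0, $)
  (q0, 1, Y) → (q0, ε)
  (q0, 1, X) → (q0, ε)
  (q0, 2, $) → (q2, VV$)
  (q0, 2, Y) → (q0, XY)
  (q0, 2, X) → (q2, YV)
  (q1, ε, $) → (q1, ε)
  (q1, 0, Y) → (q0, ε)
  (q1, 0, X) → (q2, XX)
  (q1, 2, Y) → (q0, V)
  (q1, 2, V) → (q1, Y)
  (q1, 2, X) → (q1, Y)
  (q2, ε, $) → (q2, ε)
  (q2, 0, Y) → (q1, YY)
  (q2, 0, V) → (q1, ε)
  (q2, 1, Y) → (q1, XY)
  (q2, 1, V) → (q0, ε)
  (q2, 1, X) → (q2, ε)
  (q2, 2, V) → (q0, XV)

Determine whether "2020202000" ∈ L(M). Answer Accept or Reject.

Accept

(q0, 2020202000, $) ⊢ (q2, 020202000, VV$) ⊢ (q1, 20202000, V$) ⊢ (q1, 0202000, Y$) ⊢ (q0, 202000, $) ⊢ (q2, 02000, VV$) ⊢ (q1, 2000, V$) ⊢ (q1, 000, Y$) ⊢ (q0, 00, $) ⊢ (q2, 0, V$) ⊢ (q1, ε, $) ⊢ (q1, ε, ε)
All input consumed and the stack is empty.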